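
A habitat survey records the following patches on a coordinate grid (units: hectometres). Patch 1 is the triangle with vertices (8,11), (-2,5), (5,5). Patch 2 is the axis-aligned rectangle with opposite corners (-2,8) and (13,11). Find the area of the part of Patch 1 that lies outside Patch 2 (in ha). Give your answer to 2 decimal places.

|Patch 1| = 21, |Patch 1∩Patch 2| = 5.25.
|Patch 1 ∖ Patch 2| = |Patch 1| − |Patch 1∩Patch 2| = 21 − 5.25 = 15.75.

15.75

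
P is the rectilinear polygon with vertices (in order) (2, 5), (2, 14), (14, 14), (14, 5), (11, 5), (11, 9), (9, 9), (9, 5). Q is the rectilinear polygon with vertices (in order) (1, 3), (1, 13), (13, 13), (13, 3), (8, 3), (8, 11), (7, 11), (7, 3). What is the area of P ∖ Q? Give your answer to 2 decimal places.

|P| = 100, |P∩Q| = 74.
|P ∖ Q| = |P| − |P∩Q| = 100 − 74 = 26.00.

26.00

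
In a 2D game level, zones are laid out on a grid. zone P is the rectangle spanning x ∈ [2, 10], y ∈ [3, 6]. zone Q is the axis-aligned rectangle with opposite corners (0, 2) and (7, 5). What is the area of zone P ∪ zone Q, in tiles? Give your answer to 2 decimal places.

35.00

By inclusion–exclusion:
Individual areas: |zone P| = 24, |zone Q| = 21.
|zone P∩zone Q|: x∈[2,7], y∈[3,5] → 5·2 = 10.
|zone P ∪ zone Q| = 45 − 10 = 35.00.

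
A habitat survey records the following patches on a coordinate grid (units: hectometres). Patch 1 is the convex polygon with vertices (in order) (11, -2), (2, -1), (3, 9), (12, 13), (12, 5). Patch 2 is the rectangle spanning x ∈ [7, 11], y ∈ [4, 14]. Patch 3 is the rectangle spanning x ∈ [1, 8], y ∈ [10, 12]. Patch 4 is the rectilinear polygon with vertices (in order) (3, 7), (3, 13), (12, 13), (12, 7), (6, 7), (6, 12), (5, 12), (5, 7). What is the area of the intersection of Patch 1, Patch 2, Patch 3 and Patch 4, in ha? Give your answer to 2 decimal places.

The intersection is the polygon with vertices (8,11.222), (8,10), (7,10), (7,10.778).
By the shoelace formula its area is 1.00.

1.00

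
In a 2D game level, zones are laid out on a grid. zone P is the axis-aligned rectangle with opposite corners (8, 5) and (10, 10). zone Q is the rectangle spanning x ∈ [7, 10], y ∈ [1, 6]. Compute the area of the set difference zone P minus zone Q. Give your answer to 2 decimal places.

|zone P∩zone Q|: x∈[8,10], y∈[5,6] → 2·1 = 2.
|zone P| = 10.
|zone P ∖ zone Q| = |zone P| − |zone P∩zone Q| = 10 − 2 = 8.00.

8.00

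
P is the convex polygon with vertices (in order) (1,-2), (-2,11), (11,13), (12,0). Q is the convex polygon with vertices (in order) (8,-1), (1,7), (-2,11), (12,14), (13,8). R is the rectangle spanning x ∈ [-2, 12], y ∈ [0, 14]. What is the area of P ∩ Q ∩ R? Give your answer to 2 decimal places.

The intersection is the polygon with vertices (11.581,5.446), (8.556,0), (7.125,0), (1,7), (-2,11), (11,13).
By the shoelace formula its area is 104.68.

104.68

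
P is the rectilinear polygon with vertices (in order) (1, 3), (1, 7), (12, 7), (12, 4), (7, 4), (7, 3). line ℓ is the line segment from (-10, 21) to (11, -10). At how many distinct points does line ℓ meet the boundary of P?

2

The segment meets the boundary at (2.194,3), (1,4.762).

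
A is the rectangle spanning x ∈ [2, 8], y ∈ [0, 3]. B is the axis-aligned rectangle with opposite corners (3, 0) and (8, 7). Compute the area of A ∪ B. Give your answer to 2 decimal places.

By inclusion–exclusion:
Individual areas: |A| = 18, |B| = 35.
|A∩B|: x∈[3,8], y∈[0,3] → 5·3 = 15.
|A ∪ B| = 53 − 15 = 38.00.

38.00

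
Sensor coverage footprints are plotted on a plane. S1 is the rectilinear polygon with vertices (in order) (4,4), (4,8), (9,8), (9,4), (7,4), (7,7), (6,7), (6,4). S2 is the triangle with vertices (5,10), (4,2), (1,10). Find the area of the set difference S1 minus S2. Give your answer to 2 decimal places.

|S1| = 17, |S1∩S2| = 2.
|S1 ∖ S2| = |S1| − |S1∩S2| = 17 − 2 = 15.00.

15.00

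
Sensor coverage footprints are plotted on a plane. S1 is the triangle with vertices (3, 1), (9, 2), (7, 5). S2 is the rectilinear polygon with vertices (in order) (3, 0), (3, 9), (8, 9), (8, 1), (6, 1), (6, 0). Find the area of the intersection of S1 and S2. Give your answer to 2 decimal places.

The intersection is the polygon with vertices (3,1), (7,5), (8,3.5), (8,1.833).
By the shoelace formula its area is 9.17.

9.17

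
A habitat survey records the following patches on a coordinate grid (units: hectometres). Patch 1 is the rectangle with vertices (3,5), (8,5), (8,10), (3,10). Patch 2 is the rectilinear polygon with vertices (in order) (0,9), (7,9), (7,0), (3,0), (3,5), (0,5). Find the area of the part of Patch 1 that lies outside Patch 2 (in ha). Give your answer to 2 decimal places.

|Patch 1| = 25, |Patch 1∩Patch 2| = 16.
|Patch 1 ∖ Patch 2| = |Patch 1| − |Patch 1∩Patch 2| = 25 − 16 = 9.00.

9.00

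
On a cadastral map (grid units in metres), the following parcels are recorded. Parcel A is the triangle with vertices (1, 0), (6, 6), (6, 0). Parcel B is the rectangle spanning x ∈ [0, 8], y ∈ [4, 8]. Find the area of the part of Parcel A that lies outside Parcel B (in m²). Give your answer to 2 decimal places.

13.33

|Parcel A| = 15, |Parcel A∩Parcel B| = 1.6667.
|Parcel A ∖ Parcel B| = |Parcel A| − |Parcel A∩Parcel B| = 15 − 1.6667 = 13.33.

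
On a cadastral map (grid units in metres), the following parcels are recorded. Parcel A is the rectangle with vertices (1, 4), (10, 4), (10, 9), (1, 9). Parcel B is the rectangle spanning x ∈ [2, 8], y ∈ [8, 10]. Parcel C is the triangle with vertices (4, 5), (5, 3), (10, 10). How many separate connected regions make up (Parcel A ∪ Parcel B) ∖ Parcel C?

2

(Parcel A ∪ Parcel B) ∖ Parcel C splits into 2 disjoint pieces (area 12.5, area 30.85).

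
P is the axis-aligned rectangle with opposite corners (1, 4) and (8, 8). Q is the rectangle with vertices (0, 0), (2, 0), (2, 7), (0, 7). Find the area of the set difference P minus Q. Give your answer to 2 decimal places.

|P∩Q|: x∈[1,2], y∈[4,7] → 1·3 = 3.
|P| = 28.
|P ∖ Q| = |P| − |P∩Q| = 28 − 3 = 25.00.

25.00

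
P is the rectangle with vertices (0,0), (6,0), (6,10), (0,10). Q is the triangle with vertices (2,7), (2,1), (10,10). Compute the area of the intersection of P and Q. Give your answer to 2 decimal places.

18.00

The intersection is the polygon with vertices (6,5.5), (2,1), (2,7), (6,8.5).
By the shoelace formula its area is 18.00.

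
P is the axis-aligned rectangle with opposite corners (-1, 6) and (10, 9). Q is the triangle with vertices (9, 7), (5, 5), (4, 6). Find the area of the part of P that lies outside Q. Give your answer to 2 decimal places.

|P| = 33, |P∩Q| = 1.5.
|P ∖ Q| = |P| − |P∩Q| = 33 − 1.5 = 31.50.

31.50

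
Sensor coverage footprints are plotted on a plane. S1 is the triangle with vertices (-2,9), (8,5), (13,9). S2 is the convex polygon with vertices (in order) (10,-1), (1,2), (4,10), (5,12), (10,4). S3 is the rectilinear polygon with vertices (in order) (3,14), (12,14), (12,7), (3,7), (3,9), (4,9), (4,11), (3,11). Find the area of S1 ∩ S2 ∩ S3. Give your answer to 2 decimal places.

8.48

The intersection is the polygon with vertices (3,7), (3,7.333), (3.625,9), (4,9), (6.875,9), (8.125,7), (3,7).
By the shoelace formula its area is 8.48.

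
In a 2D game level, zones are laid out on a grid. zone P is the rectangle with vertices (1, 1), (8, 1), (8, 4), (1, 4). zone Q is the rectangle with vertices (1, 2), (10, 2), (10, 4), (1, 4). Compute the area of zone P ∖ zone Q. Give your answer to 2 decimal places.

7.00

|zone P∩zone Q|: x∈[1,8], y∈[2,4] → 7·2 = 14.
|zone P| = 21.
|zone P ∖ zone Q| = |zone P| − |zone P∩zone Q| = 21 − 14 = 7.00.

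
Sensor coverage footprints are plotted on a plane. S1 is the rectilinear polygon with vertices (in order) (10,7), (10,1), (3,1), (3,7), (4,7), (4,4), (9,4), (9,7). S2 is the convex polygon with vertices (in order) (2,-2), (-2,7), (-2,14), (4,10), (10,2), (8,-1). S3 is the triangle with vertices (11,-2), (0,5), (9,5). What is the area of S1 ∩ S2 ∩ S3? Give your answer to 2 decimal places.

16.70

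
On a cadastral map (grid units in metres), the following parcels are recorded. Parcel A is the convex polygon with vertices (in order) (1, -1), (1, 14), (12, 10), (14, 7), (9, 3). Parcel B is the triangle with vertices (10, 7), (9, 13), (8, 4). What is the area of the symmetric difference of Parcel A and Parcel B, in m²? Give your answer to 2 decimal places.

109.54

|Parcel A| = 116, |Parcel B| = 7.5, |Parcel A∩Parcel B| = 6.9821.
|Parcel A △ Parcel B| = |Parcel A| + |Parcel B| − 2·|Parcel A∩Parcel B| = 116 + 7.5 − 13.9641 = 109.54.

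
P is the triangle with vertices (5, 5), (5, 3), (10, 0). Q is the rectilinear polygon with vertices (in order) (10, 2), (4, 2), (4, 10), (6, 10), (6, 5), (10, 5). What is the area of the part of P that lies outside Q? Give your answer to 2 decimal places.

|P| = 5, |P∩Q| = 3.6667.
|P ∖ Q| = |P| − |P∩Q| = 5 − 3.6667 = 1.33.

1.33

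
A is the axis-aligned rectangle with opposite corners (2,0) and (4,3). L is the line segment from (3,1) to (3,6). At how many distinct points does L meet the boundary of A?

1

The segment meets the boundary at (3,3).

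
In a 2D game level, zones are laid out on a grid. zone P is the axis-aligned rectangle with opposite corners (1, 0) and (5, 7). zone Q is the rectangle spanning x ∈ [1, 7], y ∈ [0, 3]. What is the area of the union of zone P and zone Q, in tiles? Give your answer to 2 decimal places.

34.00

By inclusion–exclusion:
Individual areas: |zone P| = 28, |zone Q| = 18.
|zone P∩zone Q|: x∈[1,5], y∈[0,3] → 4·3 = 12.
|zone P ∪ zone Q| = 46 − 12 = 34.00.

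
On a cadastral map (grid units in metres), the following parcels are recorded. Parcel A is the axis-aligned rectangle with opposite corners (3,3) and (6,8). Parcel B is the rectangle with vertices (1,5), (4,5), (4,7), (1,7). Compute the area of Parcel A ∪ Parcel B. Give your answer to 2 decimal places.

19.00

By inclusion–exclusion:
Individual areas: |Parcel A| = 15, |Parcel B| = 6.
|Parcel A∩Parcel B|: x∈[3,4], y∈[5,7] → 1·2 = 2.
|Parcel A ∪ Parcel B| = 21 − 2 = 19.00.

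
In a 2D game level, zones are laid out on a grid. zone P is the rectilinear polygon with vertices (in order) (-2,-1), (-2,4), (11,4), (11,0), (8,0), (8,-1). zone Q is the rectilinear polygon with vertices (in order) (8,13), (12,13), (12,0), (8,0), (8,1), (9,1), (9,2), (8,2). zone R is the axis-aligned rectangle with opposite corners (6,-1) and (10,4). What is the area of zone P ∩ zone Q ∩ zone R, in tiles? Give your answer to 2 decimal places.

7.00

The intersection is the polygon with vertices (8,0), (8,1), (9,1), (9,2), (8,2), (8,4), (10,4), (10,0).
By the shoelace formula its area is 7.00.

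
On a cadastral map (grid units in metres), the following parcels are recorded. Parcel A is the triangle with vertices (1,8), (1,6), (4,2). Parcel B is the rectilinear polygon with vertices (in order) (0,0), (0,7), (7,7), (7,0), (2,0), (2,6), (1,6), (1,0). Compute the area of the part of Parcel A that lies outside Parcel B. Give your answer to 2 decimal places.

|Parcel A| = 3, |Parcel A∩Parcel B| = 2.0833.
|Parcel A ∖ Parcel B| = |Parcel A| − |Parcel A∩Parcel B| = 3 − 2.0833 = 0.92.

0.92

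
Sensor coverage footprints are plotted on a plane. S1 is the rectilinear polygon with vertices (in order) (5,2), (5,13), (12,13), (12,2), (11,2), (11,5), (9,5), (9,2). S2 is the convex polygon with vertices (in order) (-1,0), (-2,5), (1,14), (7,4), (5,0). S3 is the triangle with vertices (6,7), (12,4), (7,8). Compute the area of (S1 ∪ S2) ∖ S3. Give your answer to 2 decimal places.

|S1 ∪ S2| = 140.6667.
|(S1 ∪ S2) ∩ S3| = 4.275.
|(S1 ∪ S2) ∖ S3| = 140.6667 − 4.275 = 136.39.

136.39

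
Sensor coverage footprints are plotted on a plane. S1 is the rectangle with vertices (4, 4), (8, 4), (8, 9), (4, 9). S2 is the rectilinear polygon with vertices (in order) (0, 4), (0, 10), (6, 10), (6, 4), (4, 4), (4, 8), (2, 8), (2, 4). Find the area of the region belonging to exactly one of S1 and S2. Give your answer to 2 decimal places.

|S1| = 20, |S2| = 28, |S1∩S2| = 10.
|S1 △ S2| = |S1| + |S2| − 2·|S1∩S2| = 20 + 28 − 20 = 28.00.

28.00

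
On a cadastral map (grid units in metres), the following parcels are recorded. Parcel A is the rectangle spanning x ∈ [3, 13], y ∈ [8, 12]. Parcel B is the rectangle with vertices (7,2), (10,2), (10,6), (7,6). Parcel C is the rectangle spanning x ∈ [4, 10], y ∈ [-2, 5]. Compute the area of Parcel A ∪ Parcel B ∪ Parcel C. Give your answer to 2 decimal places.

85.00

By inclusion–exclusion:
Individual areas: |Parcel A| = 40, |Parcel B| = 12, |Parcel C| = 42.
|Parcel A∩Parcel B| = 0 (no overlap).
|Parcel A∩Parcel C| = 0 (no overlap).
|Parcel B∩Parcel C|: x∈[7,10], y∈[2,5] → 3·3 = 9.
|Parcel A∩Parcel B∩Parcel C| = 0.
|Parcel A ∪ Parcel B ∪ Parcel C| = 94 − 9 + 0 = 85.00.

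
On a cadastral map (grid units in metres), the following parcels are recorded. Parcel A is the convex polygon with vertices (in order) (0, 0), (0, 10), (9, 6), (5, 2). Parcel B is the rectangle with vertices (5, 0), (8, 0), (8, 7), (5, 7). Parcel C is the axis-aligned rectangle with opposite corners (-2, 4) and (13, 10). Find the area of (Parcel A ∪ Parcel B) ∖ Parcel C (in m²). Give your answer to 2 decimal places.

|Parcel A ∪ Parcel B| = 61.8472.
|(Parcel A ∪ Parcel B) ∩ Parcel C| = 34.8472.
|(Parcel A ∪ Parcel B) ∖ Parcel C| = 61.8472 − 34.8472 = 27.00.

27.00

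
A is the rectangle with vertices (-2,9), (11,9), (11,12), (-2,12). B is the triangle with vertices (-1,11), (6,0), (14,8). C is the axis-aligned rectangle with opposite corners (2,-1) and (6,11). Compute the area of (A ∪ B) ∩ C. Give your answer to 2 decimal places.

The region (A ∪ B) ∩ C is the polygon with vertices (2,6.286), (2,11), (6,11), (6,0).
By the shoelace formula its area is 31.43.

31.43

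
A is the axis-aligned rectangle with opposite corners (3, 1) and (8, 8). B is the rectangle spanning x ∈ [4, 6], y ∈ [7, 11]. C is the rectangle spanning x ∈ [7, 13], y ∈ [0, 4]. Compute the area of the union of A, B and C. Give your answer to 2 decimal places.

By inclusion–exclusion:
Individual areas: |A| = 35, |B| = 8, |C| = 24.
|A∩B|: x∈[4,6], y∈[7,8] → 2·1 = 2.
|A∩C|: x∈[7,8], y∈[1,4] → 1·3 = 3.
|B∩C| = 0 (no overlap).
|A∩B∩C| = 0.
|A ∪ B ∪ C| = 67 − 5 + 0 = 62.00.

62.00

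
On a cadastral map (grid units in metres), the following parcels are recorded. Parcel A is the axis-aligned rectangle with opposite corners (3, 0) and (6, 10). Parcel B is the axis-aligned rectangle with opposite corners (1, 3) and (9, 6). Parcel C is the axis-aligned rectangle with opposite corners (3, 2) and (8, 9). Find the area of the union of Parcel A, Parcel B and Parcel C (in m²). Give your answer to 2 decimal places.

53.00

By inclusion–exclusion:
Individual areas: |Parcel A| = 30, |Parcel B| = 24, |Parcel C| = 35.
|Parcel A∩Parcel B|: x∈[3,6], y∈[3,6] → 3·3 = 9.
|Parcel A∩Parcel C|: x∈[3,6], y∈[2,9] → 3·7 = 21.
|Parcel B∩Parcel C|: x∈[3,8], y∈[3,6] → 5·3 = 15.
|Parcel A∩Parcel B∩Parcel C| = 9.
|Parcel A ∪ Parcel B ∪ Parcel C| = 89 − 45 + 9 = 53.00.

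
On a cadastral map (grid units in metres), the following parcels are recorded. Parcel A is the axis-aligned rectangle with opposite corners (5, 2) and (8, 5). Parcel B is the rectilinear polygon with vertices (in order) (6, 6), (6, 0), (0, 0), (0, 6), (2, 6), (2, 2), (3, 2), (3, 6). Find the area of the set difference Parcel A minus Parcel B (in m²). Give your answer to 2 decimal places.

|Parcel A| = 9, |Parcel A∩Parcel B| = 3.
|Parcel A ∖ Parcel B| = |Parcel A| − |Parcel A∩Parcel B| = 9 − 3 = 6.00.

6.00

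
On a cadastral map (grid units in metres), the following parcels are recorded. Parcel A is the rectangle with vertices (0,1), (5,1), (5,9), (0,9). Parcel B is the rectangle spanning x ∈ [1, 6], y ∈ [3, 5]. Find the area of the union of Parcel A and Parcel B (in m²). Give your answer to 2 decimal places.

42.00

By inclusion–exclusion:
Individual areas: |Parcel A| = 40, |Parcel B| = 10.
|Parcel A∩Parcel B|: x∈[1,5], y∈[3,5] → 4·2 = 8.
|Parcel A ∪ Parcel B| = 50 − 8 = 42.00.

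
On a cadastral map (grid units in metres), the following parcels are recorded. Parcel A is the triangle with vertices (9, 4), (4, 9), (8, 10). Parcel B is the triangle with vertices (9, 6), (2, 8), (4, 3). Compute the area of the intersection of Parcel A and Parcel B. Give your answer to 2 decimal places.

1.50

The intersection is the polygon with vertices (6.2,6.8), (8.65,6.1), (8.697,5.818), (7.75,5.25).
By the shoelace formula its area is 1.50.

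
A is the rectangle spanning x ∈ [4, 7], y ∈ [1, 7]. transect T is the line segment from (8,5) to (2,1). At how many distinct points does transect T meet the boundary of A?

2

The segment meets the boundary at (4,2.333), (7,4.333).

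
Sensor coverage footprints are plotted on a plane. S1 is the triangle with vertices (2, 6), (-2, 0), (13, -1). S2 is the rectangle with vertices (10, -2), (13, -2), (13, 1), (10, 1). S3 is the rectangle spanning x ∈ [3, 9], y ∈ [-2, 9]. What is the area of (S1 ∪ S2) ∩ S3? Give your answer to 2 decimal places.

The region (S1 ∪ S2) ∩ S3 is the polygon with vertices (9,1.546), (9,-0.733), (3,-0.333), (3,5.364).
By the shoelace formula its area is 23.93.

23.93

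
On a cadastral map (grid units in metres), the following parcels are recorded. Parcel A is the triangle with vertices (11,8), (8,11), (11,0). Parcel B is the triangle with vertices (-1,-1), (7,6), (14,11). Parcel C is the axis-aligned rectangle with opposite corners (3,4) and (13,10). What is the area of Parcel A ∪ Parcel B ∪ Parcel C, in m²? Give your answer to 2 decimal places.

By inclusion–exclusion:
Individual areas: |Parcel A| = 12, |Parcel B| = 4.5, |Parcel C| = 60.
|Parcel A∩Parcel B| = 0.56.
|Parcel A∩Parcel C| = 9.4545.
|Parcel B∩Parcel C| = 3.0857.
|Parcel A∩Parcel B∩Parcel C| = 0.56.
|Parcel A ∪ Parcel B ∪ Parcel C| = 76.5 − 13.1003 + 0.56 = 63.96.

63.96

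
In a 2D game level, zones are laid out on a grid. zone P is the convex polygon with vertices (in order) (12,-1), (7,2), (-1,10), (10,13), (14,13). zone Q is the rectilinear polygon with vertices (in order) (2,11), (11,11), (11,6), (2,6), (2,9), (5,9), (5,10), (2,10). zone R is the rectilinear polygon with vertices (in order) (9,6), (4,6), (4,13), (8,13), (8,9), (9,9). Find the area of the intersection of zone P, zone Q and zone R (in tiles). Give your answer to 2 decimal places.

22.00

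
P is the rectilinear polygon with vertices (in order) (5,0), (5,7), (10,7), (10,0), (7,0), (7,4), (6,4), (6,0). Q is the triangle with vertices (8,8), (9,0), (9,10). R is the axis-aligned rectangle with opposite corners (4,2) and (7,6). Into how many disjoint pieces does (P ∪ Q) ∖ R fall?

2

(P ∪ Q) ∖ R splits into 2 disjoint pieces (area 24.9375, area 2).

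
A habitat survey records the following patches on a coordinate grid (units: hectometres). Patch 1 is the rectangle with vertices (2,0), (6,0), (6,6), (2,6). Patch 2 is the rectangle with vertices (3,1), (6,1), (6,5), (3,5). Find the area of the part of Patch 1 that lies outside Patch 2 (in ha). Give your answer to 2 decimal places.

|Patch 1∩Patch 2|: x∈[3,6], y∈[1,5] → 3·4 = 12.
|Patch 1| = 24.
|Patch 1 ∖ Patch 2| = |Patch 1| − |Patch 1∩Patch 2| = 24 − 12 = 12.00.

12.00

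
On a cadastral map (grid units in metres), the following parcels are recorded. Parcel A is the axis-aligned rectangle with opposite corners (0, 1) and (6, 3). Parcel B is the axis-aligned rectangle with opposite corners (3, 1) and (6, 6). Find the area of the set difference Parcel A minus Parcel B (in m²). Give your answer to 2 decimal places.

6.00

|Parcel A∩Parcel B|: x∈[3,6], y∈[1,3] → 3·2 = 6.
|Parcel A| = 12.
|Parcel A ∖ Parcel B| = |Parcel A| − |Parcel A∩Parcel B| = 12 − 6 = 6.00.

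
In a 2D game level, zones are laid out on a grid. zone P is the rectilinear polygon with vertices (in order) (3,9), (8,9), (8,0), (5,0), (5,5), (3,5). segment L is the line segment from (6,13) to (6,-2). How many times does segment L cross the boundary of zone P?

The segment meets the boundary at (6,0), (6,9).

2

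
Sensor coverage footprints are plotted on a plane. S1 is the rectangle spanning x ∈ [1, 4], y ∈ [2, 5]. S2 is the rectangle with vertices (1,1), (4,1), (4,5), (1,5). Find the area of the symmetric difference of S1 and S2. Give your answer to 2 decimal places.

|S1∩S2|: x∈[1,4], y∈[2,5] → 3·3 = 9.
|S1 △ S2| = |S1| + |S2| − 2·|S1∩S2| = 9 + 12 − 18 = 3.00.

3.00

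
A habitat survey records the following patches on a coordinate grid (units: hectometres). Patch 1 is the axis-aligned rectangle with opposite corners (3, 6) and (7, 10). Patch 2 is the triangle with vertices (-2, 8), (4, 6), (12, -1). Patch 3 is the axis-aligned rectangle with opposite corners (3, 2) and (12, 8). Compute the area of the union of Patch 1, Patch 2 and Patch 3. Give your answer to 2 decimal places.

67.73

By inclusion–exclusion:
Individual areas: |Patch 1| = 16, |Patch 2| = 13, |Patch 3| = 54.
|Patch 1∩Patch 2| = 0.1667.
|Patch 1∩Patch 3|: x∈[3,7], y∈[6,8] → 4·2 = 8.
|Patch 2∩Patch 3| = 7.2738.
|Patch 1∩Patch 2∩Patch 3| = 0.1667.
|Patch 1 ∪ Patch 2 ∪ Patch 3| = 83 − 15.4405 + 0.1667 = 67.73.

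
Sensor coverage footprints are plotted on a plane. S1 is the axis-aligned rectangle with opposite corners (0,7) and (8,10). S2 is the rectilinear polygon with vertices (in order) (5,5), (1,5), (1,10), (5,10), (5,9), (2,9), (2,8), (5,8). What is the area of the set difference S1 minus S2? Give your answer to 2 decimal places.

15.00

|S1| = 24, |S1∩S2| = 9.
|S1 ∖ S2| = |S1| − |S1∩S2| = 24 − 9 = 15.00.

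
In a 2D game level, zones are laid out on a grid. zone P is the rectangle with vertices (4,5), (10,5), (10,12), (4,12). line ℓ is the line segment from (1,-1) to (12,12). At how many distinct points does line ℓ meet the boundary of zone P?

2

The segment meets the boundary at (10,9.636), (6.077,5).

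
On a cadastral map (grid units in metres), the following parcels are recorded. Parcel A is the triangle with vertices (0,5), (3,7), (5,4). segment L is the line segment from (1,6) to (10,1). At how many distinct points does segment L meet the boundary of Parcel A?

The segment meets the boundary at (4.375,4.125), (1.273,5.848).

2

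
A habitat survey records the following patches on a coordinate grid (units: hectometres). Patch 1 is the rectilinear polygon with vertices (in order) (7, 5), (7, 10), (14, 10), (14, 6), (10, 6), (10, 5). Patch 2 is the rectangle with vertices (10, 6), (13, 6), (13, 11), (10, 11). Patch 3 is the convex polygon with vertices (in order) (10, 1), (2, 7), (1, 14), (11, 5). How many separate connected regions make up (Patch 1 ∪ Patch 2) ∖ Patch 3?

(Patch 1 ∪ Patch 2) ∖ Patch 3 is a single connected region.

1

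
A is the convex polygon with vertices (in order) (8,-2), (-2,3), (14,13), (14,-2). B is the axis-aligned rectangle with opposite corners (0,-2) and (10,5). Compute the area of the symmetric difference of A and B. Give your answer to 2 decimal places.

|A| = 135, |B| = 70, |A∩B| = 53.55.
|A △ B| = |A| + |B| − 2·|A∩B| = 135 + 70 − 107.1 = 97.90.

97.90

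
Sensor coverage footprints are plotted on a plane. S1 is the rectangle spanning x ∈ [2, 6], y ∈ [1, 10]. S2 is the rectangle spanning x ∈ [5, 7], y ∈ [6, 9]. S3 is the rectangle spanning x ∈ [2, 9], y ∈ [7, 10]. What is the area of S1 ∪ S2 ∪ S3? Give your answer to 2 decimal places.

46.00

By inclusion–exclusion:
Individual areas: |S1| = 36, |S2| = 6, |S3| = 21.
|S1∩S2|: x∈[5,6], y∈[6,9] → 1·3 = 3.
|S1∩S3|: x∈[2,6], y∈[7,10] → 4·3 = 12.
|S2∩S3|: x∈[5,7], y∈[7,9] → 2·2 = 4.
|S1∩S2∩S3| = 2.
|S1 ∪ S2 ∪ S3| = 63 − 19 + 2 = 46.00.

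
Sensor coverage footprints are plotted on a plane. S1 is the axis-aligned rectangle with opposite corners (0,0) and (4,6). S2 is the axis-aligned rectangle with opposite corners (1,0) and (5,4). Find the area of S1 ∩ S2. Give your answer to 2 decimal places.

12.00

|S1∩S2|: x∈[1,4], y∈[0,4] → 3·4 = 12.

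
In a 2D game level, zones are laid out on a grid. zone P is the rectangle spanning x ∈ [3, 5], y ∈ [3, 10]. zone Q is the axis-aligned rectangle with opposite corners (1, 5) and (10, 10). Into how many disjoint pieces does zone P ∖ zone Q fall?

zone P ∖ zone Q is a single connected region.

1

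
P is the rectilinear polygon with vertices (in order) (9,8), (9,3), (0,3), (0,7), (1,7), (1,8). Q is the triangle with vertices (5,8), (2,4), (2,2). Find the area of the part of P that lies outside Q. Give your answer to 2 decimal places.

|P| = 44, |P∩Q| = 2.75.
|P ∖ Q| = |P| − |P∩Q| = 44 − 2.75 = 41.25.

41.25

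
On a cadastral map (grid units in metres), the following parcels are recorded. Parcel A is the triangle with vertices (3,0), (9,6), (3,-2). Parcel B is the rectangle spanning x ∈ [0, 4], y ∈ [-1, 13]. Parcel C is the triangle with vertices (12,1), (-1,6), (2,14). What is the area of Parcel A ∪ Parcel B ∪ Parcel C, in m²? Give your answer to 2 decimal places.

By inclusion–exclusion:
Individual areas: |Parcel A| = 6, |Parcel B| = 56, |Parcel C| = 59.5.
|Parcel A∩Parcel B| = 1.4583.
|Parcel A∩Parcel C| = 1.0032.
|Parcel B∩Parcel C| = 28.1099.
|Parcel A∩Parcel B∩Parcel C| = 0.
|Parcel A ∪ Parcel B ∪ Parcel C| = 121.5 − 30.5715 + 0 = 90.93.

90.93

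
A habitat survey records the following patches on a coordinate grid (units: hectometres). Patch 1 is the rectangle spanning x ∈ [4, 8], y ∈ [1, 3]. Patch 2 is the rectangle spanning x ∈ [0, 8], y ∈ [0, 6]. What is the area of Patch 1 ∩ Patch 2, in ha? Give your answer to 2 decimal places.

8.00

|Patch 1∩Patch 2|: x∈[4,8], y∈[1,3] → 4·2 = 8.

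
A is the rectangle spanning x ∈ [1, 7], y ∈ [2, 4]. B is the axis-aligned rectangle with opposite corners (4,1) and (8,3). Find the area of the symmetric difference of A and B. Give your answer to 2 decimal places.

|A∩B|: x∈[4,7], y∈[2,3] → 3·1 = 3.
|A △ B| = |A| + |B| − 2·|A∩B| = 12 + 8 − 6 = 14.00.

14.00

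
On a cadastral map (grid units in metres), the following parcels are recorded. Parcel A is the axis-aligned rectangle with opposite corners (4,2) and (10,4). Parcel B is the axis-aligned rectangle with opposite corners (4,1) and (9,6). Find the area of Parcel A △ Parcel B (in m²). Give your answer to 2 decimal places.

17.00

|Parcel A∩Parcel B|: x∈[4,9], y∈[2,4] → 5·2 = 10.
|Parcel A △ Parcel B| = |Parcel A| + |Parcel B| − 2·|Parcel A∩Parcel B| = 12 + 25 − 20 = 17.00.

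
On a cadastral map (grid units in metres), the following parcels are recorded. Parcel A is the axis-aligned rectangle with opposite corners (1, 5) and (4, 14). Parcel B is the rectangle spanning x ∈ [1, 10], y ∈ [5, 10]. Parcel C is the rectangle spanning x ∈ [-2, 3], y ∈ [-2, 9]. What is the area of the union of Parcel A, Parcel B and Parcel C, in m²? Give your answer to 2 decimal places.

By inclusion–exclusion:
Individual areas: |Parcel A| = 27, |Parcel B| = 45, |Parcel C| = 55.
|Parcel A∩Parcel B|: x∈[1,4], y∈[5,10] → 3·5 = 15.
|Parcel A∩Parcel C|: x∈[1,3], y∈[5,9] → 2·4 = 8.
|Parcel B∩Parcel C|: x∈[1,3], y∈[5,9] → 2·4 = 8.
|Parcel A∩Parcel B∩Parcel C| = 8.
|Parcel A ∪ Parcel B ∪ Parcel C| = 127 − 31 + 8 = 104.00.

104.00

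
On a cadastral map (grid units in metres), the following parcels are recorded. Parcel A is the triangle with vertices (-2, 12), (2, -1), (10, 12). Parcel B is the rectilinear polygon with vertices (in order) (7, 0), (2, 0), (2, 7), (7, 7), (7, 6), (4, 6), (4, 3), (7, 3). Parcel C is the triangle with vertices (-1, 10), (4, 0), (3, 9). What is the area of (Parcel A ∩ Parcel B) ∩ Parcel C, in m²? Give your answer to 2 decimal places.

The region (Parcel A ∩ Parcel B) ∩ Parcel C is the polygon with vertices (2,7), (3.222,7), (3.788,1.906), (3.379,1.241), (2,4).
By the shoelace formula its area is 6.82.

6.82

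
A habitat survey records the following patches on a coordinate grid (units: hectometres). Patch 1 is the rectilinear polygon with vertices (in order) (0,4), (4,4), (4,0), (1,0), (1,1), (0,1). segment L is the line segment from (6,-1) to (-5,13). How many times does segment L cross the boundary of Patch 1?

2

The segment meets the boundary at (2.071,4), (4,1.545).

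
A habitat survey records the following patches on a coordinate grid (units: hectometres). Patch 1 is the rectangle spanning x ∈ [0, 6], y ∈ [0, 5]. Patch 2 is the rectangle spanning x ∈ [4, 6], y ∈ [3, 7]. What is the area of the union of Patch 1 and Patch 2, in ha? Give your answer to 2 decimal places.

34.00

By inclusion–exclusion:
Individual areas: |Patch 1| = 30, |Patch 2| = 8.
|Patch 1∩Patch 2|: x∈[4,6], y∈[3,5] → 2·2 = 4.
|Patch 1 ∪ Patch 2| = 38 − 4 = 34.00.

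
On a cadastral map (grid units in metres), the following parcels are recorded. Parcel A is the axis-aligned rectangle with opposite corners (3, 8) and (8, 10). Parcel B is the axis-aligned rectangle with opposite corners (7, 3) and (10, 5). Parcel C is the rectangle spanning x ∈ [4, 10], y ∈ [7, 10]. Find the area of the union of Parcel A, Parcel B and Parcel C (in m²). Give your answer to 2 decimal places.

26.00

By inclusion–exclusion:
Individual areas: |Parcel A| = 10, |Parcel B| = 6, |Parcel C| = 18.
|Parcel A∩Parcel B| = 0 (no overlap).
|Parcel A∩Parcel C|: x∈[4,8], y∈[8,10] → 4·2 = 8.
|Parcel B∩Parcel C| = 0 (no overlap).
|Parcel A∩Parcel B∩Parcel C| = 0.
|Parcel A ∪ Parcel B ∪ Parcel C| = 34 − 8 + 0 = 26.00.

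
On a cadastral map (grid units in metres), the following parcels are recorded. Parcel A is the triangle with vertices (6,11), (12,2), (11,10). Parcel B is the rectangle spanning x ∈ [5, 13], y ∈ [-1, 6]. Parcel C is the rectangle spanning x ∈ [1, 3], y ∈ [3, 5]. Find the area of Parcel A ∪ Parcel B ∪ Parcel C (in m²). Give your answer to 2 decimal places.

75.17

By inclusion–exclusion:
Individual areas: |Parcel A| = 19.5, |Parcel B| = 56, |Parcel C| = 4.
|Parcel A∩Parcel B| = 4.3333.
|Parcel A∩Parcel C| = 0.
|Parcel B∩Parcel C| = 0 (no overlap).
|Parcel A∩Parcel B∩Parcel C| = 0.
|Parcel A ∪ Parcel B ∪ Parcel C| = 79.5 − 4.3333 + 0 = 75.17.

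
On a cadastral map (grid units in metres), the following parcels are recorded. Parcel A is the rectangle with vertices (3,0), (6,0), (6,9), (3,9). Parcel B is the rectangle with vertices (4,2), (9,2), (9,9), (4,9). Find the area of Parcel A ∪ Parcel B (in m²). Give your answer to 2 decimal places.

By inclusion–exclusion:
Individual areas: |Parcel A| = 27, |Parcel B| = 35.
|Parcel A∩Parcel B|: x∈[4,6], y∈[2,9] → 2·7 = 14.
|Parcel A ∪ Parcel B| = 62 − 14 = 48.00.

48.00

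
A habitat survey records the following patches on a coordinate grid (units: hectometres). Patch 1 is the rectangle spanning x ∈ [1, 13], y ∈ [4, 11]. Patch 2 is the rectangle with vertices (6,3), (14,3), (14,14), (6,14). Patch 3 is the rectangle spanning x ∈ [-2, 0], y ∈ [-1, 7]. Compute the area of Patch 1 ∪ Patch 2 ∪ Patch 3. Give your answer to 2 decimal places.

139.00

By inclusion–exclusion:
Individual areas: |Patch 1| = 84, |Patch 2| = 88, |Patch 3| = 16.
|Patch 1∩Patch 2|: x∈[6,13], y∈[4,11] → 7·7 = 49.
|Patch 1∩Patch 3| = 0 (no overlap).
|Patch 2∩Patch 3| = 0 (no overlap).
|Patch 1∩Patch 2∩Patch 3| = 0.
|Patch 1 ∪ Patch 2 ∪ Patch 3| = 188 − 49 + 0 = 139.00.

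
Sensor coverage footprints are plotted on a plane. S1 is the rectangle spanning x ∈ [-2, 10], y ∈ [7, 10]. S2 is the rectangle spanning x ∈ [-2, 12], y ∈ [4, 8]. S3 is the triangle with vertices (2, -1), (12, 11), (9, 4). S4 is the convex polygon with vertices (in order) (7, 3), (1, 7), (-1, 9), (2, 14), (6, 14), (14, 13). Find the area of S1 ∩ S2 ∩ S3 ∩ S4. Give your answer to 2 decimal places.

0.89

The intersection is the polygon with vertices (9.5,8), (10,8), (10,7.286), (9.8,7), (8.667,7).
By the shoelace formula its area is 0.89.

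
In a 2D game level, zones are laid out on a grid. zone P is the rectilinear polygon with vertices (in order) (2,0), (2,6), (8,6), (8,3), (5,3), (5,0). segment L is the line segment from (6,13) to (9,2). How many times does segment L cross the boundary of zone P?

2

The segment meets the boundary at (8,5.667), (7.909,6).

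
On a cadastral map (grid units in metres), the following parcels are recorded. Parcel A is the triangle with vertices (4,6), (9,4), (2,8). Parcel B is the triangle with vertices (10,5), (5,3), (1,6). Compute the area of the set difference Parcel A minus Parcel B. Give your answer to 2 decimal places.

2.24

|Parcel A| = 3, |Parcel A∩Parcel B| = 0.7561.
|Parcel A ∖ Parcel B| = |Parcel A| − |Parcel A∩Parcel B| = 3 − 0.7561 = 2.24.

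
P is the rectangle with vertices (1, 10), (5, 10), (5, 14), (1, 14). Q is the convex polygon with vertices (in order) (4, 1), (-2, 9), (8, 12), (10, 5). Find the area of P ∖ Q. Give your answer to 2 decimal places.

13.98

|P| = 16, |P∩Q| = 2.0167.
|P ∖ Q| = |P| − |P∩Q| = 16 − 2.0167 = 13.98.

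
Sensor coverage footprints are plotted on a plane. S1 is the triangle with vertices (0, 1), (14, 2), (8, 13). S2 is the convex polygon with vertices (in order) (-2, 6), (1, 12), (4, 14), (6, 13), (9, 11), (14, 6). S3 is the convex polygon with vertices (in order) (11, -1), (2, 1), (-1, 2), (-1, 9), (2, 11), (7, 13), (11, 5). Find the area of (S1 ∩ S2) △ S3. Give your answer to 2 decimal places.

106.01

|S1 ∩ S2| = 28.52.
|(S1 ∩ S2) ∩ S3| = 22.0064.
|(S1 ∩ S2) △ S3| = 28.52 + 121.5 − 44.0128 = 106.01.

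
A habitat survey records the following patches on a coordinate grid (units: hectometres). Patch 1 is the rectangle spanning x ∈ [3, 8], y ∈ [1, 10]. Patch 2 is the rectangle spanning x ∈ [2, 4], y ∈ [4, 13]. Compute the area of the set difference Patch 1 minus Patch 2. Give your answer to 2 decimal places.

39.00

|Patch 1∩Patch 2|: x∈[3,4], y∈[4,10] → 1·6 = 6.
|Patch 1| = 45.
|Patch 1 ∖ Patch 2| = |Patch 1| − |Patch 1∩Patch 2| = 45 − 6 = 39.00.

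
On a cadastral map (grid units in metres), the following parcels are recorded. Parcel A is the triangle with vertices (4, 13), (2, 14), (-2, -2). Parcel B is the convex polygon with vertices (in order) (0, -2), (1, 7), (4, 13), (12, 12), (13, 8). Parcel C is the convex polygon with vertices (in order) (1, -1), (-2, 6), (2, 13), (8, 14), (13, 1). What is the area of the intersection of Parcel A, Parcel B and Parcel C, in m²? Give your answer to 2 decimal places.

The intersection is the polygon with vertices (1,7), (4,13), (0.769,4.923).
By the shoelace formula its area is 2.42.

2.42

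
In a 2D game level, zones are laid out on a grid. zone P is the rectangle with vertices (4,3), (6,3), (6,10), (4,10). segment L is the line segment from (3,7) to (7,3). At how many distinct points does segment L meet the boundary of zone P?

2

The segment meets the boundary at (6,4), (4,6).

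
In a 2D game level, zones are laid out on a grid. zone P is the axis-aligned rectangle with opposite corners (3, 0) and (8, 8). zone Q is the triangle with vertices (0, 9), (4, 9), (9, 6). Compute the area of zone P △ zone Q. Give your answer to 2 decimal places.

40.93

|zone P| = 40, |zone Q| = 6, |zone P∩zone Q| = 2.5333.
|zone P △ zone Q| = |zone P| + |zone Q| − 2·|zone P∩zone Q| = 40 + 6 − 5.0667 = 40.93.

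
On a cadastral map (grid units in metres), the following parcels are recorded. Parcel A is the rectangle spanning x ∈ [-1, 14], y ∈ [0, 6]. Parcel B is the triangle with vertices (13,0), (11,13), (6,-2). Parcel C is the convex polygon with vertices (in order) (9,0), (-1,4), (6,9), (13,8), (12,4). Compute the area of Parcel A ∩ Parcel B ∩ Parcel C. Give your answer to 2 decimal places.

19.32

The intersection is the polygon with vertices (12.238,4.952), (12,4), (9,0), (6.941,0.824), (8.667,6), (12.077,6).
By the shoelace formula its area is 19.32.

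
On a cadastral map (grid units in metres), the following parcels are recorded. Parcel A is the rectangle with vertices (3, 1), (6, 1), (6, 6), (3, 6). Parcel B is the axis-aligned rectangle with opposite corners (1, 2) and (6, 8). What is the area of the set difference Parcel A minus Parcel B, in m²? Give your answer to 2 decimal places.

3.00

|Parcel A∩Parcel B|: x∈[3,6], y∈[2,6] → 3·4 = 12.
|Parcel A| = 15.
|Parcel A ∖ Parcel B| = |Parcel A| − |Parcel A∩Parcel B| = 15 − 12 = 3.00.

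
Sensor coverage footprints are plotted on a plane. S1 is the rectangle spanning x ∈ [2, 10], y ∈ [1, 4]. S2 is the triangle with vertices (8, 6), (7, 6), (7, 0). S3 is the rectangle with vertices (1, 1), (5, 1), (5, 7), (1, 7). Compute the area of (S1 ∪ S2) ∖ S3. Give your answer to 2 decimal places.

|S1 ∪ S2| = 25.75.
|(S1 ∪ S2) ∩ S3| = 9.
|(S1 ∪ S2) ∖ S3| = 25.75 − 9 = 16.75.

16.75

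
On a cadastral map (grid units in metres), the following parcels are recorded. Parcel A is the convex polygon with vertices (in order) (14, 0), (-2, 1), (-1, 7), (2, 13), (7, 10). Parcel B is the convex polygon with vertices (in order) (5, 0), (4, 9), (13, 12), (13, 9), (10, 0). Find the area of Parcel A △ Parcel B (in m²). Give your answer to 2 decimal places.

|Parcel A| = 118.5, |Parcel B| = 76.5, |Parcel A∩Parcel B| = 49.1989.
|Parcel A △ Parcel B| = |Parcel A| + |Parcel B| − 2·|Parcel A∩Parcel B| = 118.5 + 76.5 − 98.3978 = 96.60.

96.60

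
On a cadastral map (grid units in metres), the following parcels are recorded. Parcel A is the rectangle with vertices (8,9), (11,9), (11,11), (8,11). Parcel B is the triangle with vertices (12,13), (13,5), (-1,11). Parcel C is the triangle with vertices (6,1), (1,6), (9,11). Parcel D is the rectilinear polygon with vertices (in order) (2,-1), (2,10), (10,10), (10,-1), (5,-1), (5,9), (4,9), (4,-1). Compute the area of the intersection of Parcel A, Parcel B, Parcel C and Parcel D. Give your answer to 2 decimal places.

0.55

The intersection is the polygon with vertices (8.4,9), (8,9), (8,10), (8.7,10).
By the shoelace formula its area is 0.55.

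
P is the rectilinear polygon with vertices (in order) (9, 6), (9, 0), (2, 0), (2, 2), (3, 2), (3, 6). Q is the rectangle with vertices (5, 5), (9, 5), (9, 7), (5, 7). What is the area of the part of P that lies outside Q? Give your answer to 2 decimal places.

34.00

|P| = 38, |P∩Q| = 4.
|P ∖ Q| = |P| − |P∩Q| = 38 − 4 = 34.00.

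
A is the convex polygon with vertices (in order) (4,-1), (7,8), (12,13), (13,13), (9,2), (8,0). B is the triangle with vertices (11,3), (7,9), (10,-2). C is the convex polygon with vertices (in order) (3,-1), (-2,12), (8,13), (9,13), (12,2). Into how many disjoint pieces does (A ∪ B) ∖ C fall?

(A ∪ B) ∖ C splits into 3 disjoint pieces (area 9.0357, area 2.5794, area 2.1125).

3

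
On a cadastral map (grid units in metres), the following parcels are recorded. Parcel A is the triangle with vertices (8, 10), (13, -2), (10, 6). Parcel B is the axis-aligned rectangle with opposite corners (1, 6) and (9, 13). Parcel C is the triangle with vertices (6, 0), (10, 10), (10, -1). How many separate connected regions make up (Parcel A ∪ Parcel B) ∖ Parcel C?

(Parcel A ∪ Parcel B) ∖ Parcel C splits into 2 disjoint pieces (area 1.2, area 55.5768).

2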